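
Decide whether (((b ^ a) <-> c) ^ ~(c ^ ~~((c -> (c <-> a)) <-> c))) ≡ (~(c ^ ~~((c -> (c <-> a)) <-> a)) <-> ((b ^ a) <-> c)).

  a   |   b   |   c   ||   φ   |   ψ  
False | False | False || False |  True
False | False |  True || False | False
False |  True | False ||  True | False
False |  True |  True ||  True |  True
 True | False | False ||  True |  True
 True | False |  True || False |  True
 True |  True | False || False | False
 True |  True |  True ||  True | False
The columns differ at a=False, b=False, c=False (φ=False, ψ=True), so they are not equivalent.

not equivalent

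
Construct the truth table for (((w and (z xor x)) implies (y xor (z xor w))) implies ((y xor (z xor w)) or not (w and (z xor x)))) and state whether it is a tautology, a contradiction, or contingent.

tautology

x  y  z  w  |  φ
T  T  T  T  |  T
T  T  T  F  |  T
T  T  F  T  |  T
T  T  F  F  |  T
T  F  T  T  |  T
T  F  T  F  |  T
T  F  F  T  |  T
T  F  F  F  |  T
F  T  T  T  |  T
F  T  T  F  |  T
F  T  F  T  |  T
F  T  F  F  |  T
F  F  T  T  |  T
F  F  T  F  |  T
F  F  F  T  |  T
F  F  F  F  |  T
Every row is T, so the formula is a tautology.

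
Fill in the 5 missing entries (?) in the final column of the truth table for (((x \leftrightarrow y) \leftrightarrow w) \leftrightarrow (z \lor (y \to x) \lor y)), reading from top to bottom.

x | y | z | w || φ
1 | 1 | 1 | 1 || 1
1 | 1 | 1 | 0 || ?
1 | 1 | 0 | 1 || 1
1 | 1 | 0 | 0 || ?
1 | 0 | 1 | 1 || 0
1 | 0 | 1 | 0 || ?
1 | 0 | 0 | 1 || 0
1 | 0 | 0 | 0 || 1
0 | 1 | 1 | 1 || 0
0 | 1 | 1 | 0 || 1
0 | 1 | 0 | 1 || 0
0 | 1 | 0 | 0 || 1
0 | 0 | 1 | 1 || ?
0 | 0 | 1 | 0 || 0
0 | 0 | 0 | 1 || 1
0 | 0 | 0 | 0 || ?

Row x=1, y=1, z=1, w=0: ((x \leftrightarrow y) \leftrightarrow w) = 0, (z \lor (y \to x) \lor y) = 1, so the formula = 0.
Row x=1, y=1, z=0, w=0: ((x \leftrightarrow y) \leftrightarrow w) = 0, (z \lor (y \to x) \lor y) = 1, so the formula = 0.
Row x=1, y=0, z=1, w=0: ((x \leftrightarrow y) \leftrightarrow w) = 1, (z \lor (y \to x) \lor y) = 1, so the formula = 1.
Row x=0, y=0, z=1, w=1: ((x \leftrightarrow y) \leftrightarrow w) = 1, (z \lor (y \to x) \lor y) = 1, so the formula = 1.
Row x=0, y=0, z=0, w=0: ((x \leftrightarrow y) \leftrightarrow w) = 0, (z \lor (y \to x) \lor y) = 1, so the formula = 0.

0, 0, 1, 1, 0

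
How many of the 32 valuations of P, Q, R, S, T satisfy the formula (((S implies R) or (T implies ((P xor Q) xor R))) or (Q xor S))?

31

  P   |   Q   |   R   |   S   |   T   |   φ  
----- | ----- | ----- | ----- | ----- | -----
False | False | False | False | False |  True
False | False | False | False |  True |  True
False | False | False |  True | False |  True
False | False | False |  True |  True |  True
False | False |  True | False | False |  True
False | False |  True | False |  True |  True
False | False |  True |  True | False |  True
False | False |  True |  True |  True |  True
False |  True | False | False | False |  True
False |  True | False | False |  True |  True
False |  True | False |  True | False |  True
False |  True | False |  True |  True |  True
False |  True |  True | False | False |  True
False |  True |  True | False |  True |  True
False |  True |  True |  True | False |  True
False |  True |  True |  True |  True |  True
 True | False | False | False | False |  True
 True | False | False | False |  True |  True
 True | False | False |  True | False |  True
 True | False | False |  True |  True |  True
 True | False |  True | False | False |  True
 True | False |  True | False |  True |  True
 True | False |  True |  True | False |  True
 True | False |  True |  True |  True |  True
 True |  True | False | False | False |  True
 True |  True | False | False |  True |  True
 True |  True | False |  True | False |  True
 True |  True | False |  True |  True | False
 True |  True |  True | False | False |  True
 True |  True |  True | False |  True |  True
 True |  True |  True |  True | False |  True
 True |  True |  True |  True |  True |  True
The formula is true on 31 of the 32 rows.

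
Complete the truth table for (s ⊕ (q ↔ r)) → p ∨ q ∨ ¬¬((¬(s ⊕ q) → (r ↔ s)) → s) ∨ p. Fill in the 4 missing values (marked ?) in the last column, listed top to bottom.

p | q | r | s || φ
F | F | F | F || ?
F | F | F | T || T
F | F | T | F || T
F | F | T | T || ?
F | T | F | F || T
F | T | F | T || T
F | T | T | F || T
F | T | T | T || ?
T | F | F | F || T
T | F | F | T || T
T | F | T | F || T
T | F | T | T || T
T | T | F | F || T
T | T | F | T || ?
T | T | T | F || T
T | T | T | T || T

F, T, T, T

Row p=F, q=F, r=F, s=F: (s ⊕ (q ↔ r)) = T, (p ∨ q ∨ ¬¬((¬(s ⊕ q) → (r ↔ s)) → s) ∨ p) = F, so the formula = F.
Row p=F, q=F, r=T, s=T: (s ⊕ (q ↔ r)) = T, (p ∨ q ∨ ¬¬((¬(s ⊕ q) → (r ↔ s)) → s) ∨ p) = T, so the formula = T.
Row p=F, q=T, r=T, s=T: (s ⊕ (q ↔ r)) = F, (p ∨ q ∨ ¬¬((¬(s ⊕ q) → (r ↔ s)) → s) ∨ p) = T, so the formula = T.
Row p=T, q=T, r=F, s=T: (s ⊕ (q ↔ r)) = T, (p ∨ q ∨ ¬¬((¬(s ⊕ q) → (r ↔ s)) → s) ∨ p) = T, so the formula = T.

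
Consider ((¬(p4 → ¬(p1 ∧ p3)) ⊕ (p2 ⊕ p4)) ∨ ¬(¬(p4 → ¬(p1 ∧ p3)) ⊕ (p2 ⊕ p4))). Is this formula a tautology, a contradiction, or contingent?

p1  p2  p3  p4  |  (p1 ∧ p3)  ¬(p1 ∧ p3)  (p4 → ¬(p1 ∧ p3))  ¬(p4 → ¬(p1 ∧ p3))  (p2 ⊕ p4)  φ
F   F   F   F   |      F          T               T                  F               F      T
F   F   F   T   |      F          T               T                  F               T      T
F   F   T   F   |      F          T               T                  F               F      T
F   F   T   T   |      F          T               T                  F               T      T
F   T   F   F   |      F          T               T                  F               T      T
F   T   F   T   |      F          T               T                  F               F      T
F   T   T   F   |      F          T               T                  F               T      T
F   T   T   T   |      F          T               T                  F               F      T
T   F   F   F   |      F          T               T                  F               F      T
T   F   F   T   |      F          T               T                  F               T      T
T   F   T   F   |      T          F               T                  F               F      T
T   F   T   T   |      T          F               F                  T               T      T
T   T   F   F   |      F          T               T                  F               T      T
T   T   F   T   |      F          T               T                  F               F      T
T   T   T   F   |      T          F               T                  F               T      T
T   T   T   T   |      T          F               F                  T               F      T
Every row is T, so the formula is a tautology.

tautology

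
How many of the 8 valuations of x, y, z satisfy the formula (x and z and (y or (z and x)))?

2

  x      y      z    |  (x and z and (y or (z and x)))
 True   True   True  |               True             
 True   True  False  |              False             
 True  False   True  |               True             
 True  False  False  |              False             
False   True   True  |              False             
False   True  False  |              False             
False  False   True  |              False             
False  False  False  |              False             
The formula is true on 2 of the 8 rows.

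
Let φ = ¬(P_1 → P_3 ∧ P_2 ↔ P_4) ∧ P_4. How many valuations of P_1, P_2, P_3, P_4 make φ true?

P_1 | P_2 | P_3 | P_4 | (P_3 ∧ P_2) | (P_1 → (P_3 ∧ P_2)) | ((P_1 → (P_3 ∧ P_2)) ↔ P_4) | ¬((P_1 → (P_3 ∧ P_2)) ↔ P_4) | (¬((P_1 → (P_3 ∧ P_2)) ↔ P_4) ∧ P_4)
--- | --- | --- | --- | ----------- | ------------------- | --------------------------- | ---------------------------- | ------------------------------------
 F  |  F  |  F  |  F  |      F      |          T          |              F              |              T               |                  F                  
 F  |  F  |  F  |  T  |      F      |          T          |              T              |              F               |                  F                  
 F  |  F  |  T  |  F  |      F      |          T          |              F              |              T               |                  F                  
 F  |  F  |  T  |  T  |      F      |          T          |              T              |              F               |                  F                  
 F  |  T  |  F  |  F  |      F      |          T          |              F              |              T               |                  F                  
 F  |  T  |  F  |  T  |      F      |          T          |              T              |              F               |                  F                  
 F  |  T  |  T  |  F  |      T      |          T          |              F              |              T               |                  F                  
 F  |  T  |  T  |  T  |      T      |          T          |              T              |              F               |                  F                  
 T  |  F  |  F  |  F  |      F      |          F          |              T              |              F               |                  F                  
 T  |  F  |  F  |  T  |      F      |          F          |              F              |              T               |                  T                  
 T  |  F  |  T  |  F  |      F      |          F          |              T              |              F               |                  F                  
 T  |  F  |  T  |  T  |      F      |          F          |              F              |              T               |                  T                  
 T  |  T  |  F  |  F  |      F      |          F          |              T              |              F               |                  F                  
 T  |  T  |  F  |  T  |      F      |          F          |              F              |              T               |                  T                  
 T  |  T  |  T  |  F  |      T      |          T          |              F              |              T               |                  F                  
 T  |  T  |  T  |  T  |      T      |          T          |              T              |              F               |                  F                  
The formula is true on 3 of the 16 rows.

3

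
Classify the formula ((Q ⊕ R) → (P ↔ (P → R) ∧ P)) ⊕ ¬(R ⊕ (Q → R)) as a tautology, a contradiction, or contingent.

P  Q  R  |  φ
F  F  F  |  T
F  F  T  |  F
F  T  F  |  F
F  T  T  |  F
T  F  F  |  T
T  F  T  |  F
T  T  F  |  T
T  T  T  |  F
3 of 8 rows are T, so the formula is contingent.

contingent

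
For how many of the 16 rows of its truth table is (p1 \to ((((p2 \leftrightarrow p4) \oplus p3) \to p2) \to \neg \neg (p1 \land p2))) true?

14

p1 | p2 | p3 | p4 | φ
-- | -- | -- | -- | -
F  | F  | F  | F  | T
F  | F  | F  | T  | T
F  | F  | T  | F  | T
F  | F  | T  | T  | T
F  | T  | F  | F  | T
F  | T  | F  | T  | T
F  | T  | T  | F  | T
F  | T  | T  | T  | T
T  | F  | F  | F  | T
T  | F  | F  | T  | F
T  | F  | T  | F  | F
T  | F  | T  | T  | T
T  | T  | F  | F  | T
T  | T  | F  | T  | T
T  | T  | T  | F  | T
T  | T  | T  | T  | T
The formula is true on 14 of the 16 rows.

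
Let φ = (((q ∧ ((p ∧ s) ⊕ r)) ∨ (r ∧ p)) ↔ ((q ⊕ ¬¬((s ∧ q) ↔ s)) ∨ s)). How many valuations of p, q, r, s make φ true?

p | q | r | s | (p ∧ s) | ((p ∧ s) ⊕ r) | (q ∧ ((p ∧ s) ⊕ r)) | (r ∧ p) | (s ∧ q) | ((s ∧ q) ↔ s) | ¬((s ∧ q) ↔ s) | ¬¬((s ∧ q) ↔ s) | (q ⊕ ¬¬((s ∧ q) ↔ s)) | ((q ⊕ ¬¬((s ∧ q) ↔ s)) ∨ s) | φ
- | - | - | - | ------- | ------------- | ------------------- | ------- | ------- | ------------- | -------------- | --------------- | --------------------- | --------------------------- | -
F | F | F | F |    F    |       F       |          F          |    F    |    F    |       T       |       F        |        T        |           T           |              T              | F
F | F | F | T |    F    |       F       |          F          |    F    |    F    |       F       |       T        |        F        |           F           |              T              | F
F | F | T | F |    F    |       T       |          F          |    F    |    F    |       T       |       F        |        T        |           T           |              T              | F
F | F | T | T |    F    |       T       |          F          |    F    |    F    |       F       |       T        |        F        |           F           |              T              | F
F | T | F | F |    F    |       F       |          F          |    F    |    F    |       T       |       F        |        T        |           F           |              F              | T
F | T | F | T |    F    |       F       |          F          |    F    |    T    |       T       |       F        |        T        |           F           |              T              | F
F | T | T | F |    F    |       T       |          T          |    F    |    F    |       T       |       F        |        T        |           F           |              F              | F
F | T | T | T |    F    |       T       |          T          |    F    |    T    |       T       |       F        |        T        |           F           |              T              | T
T | F | F | F |    F    |       F       |          F          |    F    |    F    |       T       |       F        |        T        |           T           |              T              | F
T | F | F | T |    T    |       T       |          F          |    F    |    F    |       F       |       T        |        F        |           F           |              T              | F
T | F | T | F |    F    |       T       |          F          |    T    |    F    |       T       |       F        |        T        |           T           |              T              | T
T | F | T | T |    T    |       F       |          F          |    T    |    F    |       F       |       T        |        F        |           F           |              T              | T
T | T | F | F |    F    |       F       |          F          |    F    |    F    |       T       |       F        |        T        |           F           |              F              | T
T | T | F | T |    T    |       T       |          T          |    F    |    T    |       T       |       F        |        T        |           F           |              T              | T
T | T | T | F |    F    |       T       |          T          |    T    |    F    |       T       |       F        |        T        |           F           |              F              | F
T | T | T | T |    T    |       F       |          F          |    T    |    T    |       T       |       F        |        T        |           F           |              T              | T
The formula is true on 7 of the 16 rows.

7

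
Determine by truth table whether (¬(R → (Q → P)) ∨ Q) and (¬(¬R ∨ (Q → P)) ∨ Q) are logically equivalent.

P  Q  R  |  φ  ψ
T  T  T  |  T  T
T  T  F  |  T  T
T  F  T  |  F  F
T  F  F  |  F  F
F  T  T  |  T  T
F  T  F  |  T  T
F  F  T  |  F  F
F  F  F  |  F  F
The columns for φ and ψ agree on every row, so they are logically equivalent.

equivalent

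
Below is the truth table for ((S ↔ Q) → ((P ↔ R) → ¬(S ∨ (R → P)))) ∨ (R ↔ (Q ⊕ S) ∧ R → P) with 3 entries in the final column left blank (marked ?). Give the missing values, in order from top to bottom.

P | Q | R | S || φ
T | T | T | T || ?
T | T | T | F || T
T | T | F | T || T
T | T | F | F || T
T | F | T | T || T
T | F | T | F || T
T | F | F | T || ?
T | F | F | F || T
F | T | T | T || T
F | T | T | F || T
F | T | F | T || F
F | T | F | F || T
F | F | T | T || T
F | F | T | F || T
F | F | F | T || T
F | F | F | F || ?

Row P=T, Q=T, R=T, S=T: ((S ↔ Q) → ((P ↔ R) → ¬(S ∨ (R → P)))) = F, (R ↔ (Q ⊕ S) ∧ R → P) = T, so the formula = T.
Row P=T, Q=F, R=F, S=T: ((S ↔ Q) → ((P ↔ R) → ¬(S ∨ (R → P)))) = T, (R ↔ (Q ⊕ S) ∧ R → P) = F, so the formula = T.
Row P=F, Q=F, R=F, S=F: ((S ↔ Q) → ((P ↔ R) → ¬(S ∨ (R → P)))) = F, (R ↔ (Q ⊕ S) ∧ R → P) = F, so the formula = F.

T, T, F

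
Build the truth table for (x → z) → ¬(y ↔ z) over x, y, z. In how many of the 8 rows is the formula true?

5

x | y | z || (x → z) | (y ↔ z) | ¬(y ↔ z) | ((x → z) → ¬(y ↔ z))
T | T | T ||    T    |    T    |    F     |          F          
T | T | F ||    F    |    F    |    T     |          T          
T | F | T ||    T    |    F    |    T     |          T          
T | F | F ||    F    |    T    |    F     |          T          
F | T | T ||    T    |    T    |    F     |          F          
F | T | F ||    T    |    F    |    T     |          T          
F | F | T ||    T    |    F    |    T     |          T          
F | F | F ||    T    |    T    |    F     |          F          
The formula is true on 5 of the 8 rows.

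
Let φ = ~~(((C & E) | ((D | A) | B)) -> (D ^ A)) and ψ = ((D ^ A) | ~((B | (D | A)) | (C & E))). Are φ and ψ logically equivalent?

equivalent

A | B | C | D | E || φ | ψ
1 | 1 | 1 | 1 | 1 || 0 | 0
1 | 1 | 1 | 1 | 0 || 0 | 0
1 | 1 | 1 | 0 | 1 || 1 | 1
1 | 1 | 1 | 0 | 0 || 1 | 1
1 | 1 | 0 | 1 | 1 || 0 | 0
1 | 1 | 0 | 1 | 0 || 0 | 0
1 | 1 | 0 | 0 | 1 || 1 | 1
1 | 1 | 0 | 0 | 0 || 1 | 1
1 | 0 | 1 | 1 | 1 || 0 | 0
1 | 0 | 1 | 1 | 0 || 0 | 0
1 | 0 | 1 | 0 | 1 || 1 | 1
1 | 0 | 1 | 0 | 0 || 1 | 1
1 | 0 | 0 | 1 | 1 || 0 | 0
1 | 0 | 0 | 1 | 0 || 0 | 0
1 | 0 | 0 | 0 | 1 || 1 | 1
1 | 0 | 0 | 0 | 0 || 1 | 1
0 | 1 | 1 | 1 | 1 || 1 | 1
0 | 1 | 1 | 1 | 0 || 1 | 1
0 | 1 | 1 | 0 | 1 || 0 | 0
0 | 1 | 1 | 0 | 0 || 0 | 0
0 | 1 | 0 | 1 | 1 || 1 | 1
0 | 1 | 0 | 1 | 0 || 1 | 1
0 | 1 | 0 | 0 | 1 || 0 | 0
0 | 1 | 0 | 0 | 0 || 0 | 0
0 | 0 | 1 | 1 | 1 || 1 | 1
0 | 0 | 1 | 1 | 0 || 1 | 1
0 | 0 | 1 | 0 | 1 || 0 | 0
0 | 0 | 1 | 0 | 0 || 1 | 1
0 | 0 | 0 | 1 | 1 || 1 | 1
0 | 0 | 0 | 1 | 0 || 1 | 1
0 | 0 | 0 | 0 | 1 || 1 | 1
0 | 0 | 0 | 0 | 0 || 1 | 1
The columns for φ and ψ agree on every row, so they are logically equivalent.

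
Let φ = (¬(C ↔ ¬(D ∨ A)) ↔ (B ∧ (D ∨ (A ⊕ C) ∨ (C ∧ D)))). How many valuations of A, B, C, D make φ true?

A  B  C  D  |  (D ∨ A)  ¬(D ∨ A)  (C ↔ ¬(D ∨ A))  ¬(C ↔ ¬(D ∨ A))  (A ⊕ C)  (C ∧ D)  (D ∨ (A ⊕ C) ∨ (C ∧ D))  φ
T  T  T  T  |     T        F            F                T            F        T                T             T
T  T  T  F  |     T        F            F                T            F        F                F             F
T  T  F  T  |     T        F            T                F            T        F                T             F
T  T  F  F  |     T        F            T                F            T        F                T             F
T  F  T  T  |     T        F            F                T            F        T                T             F
T  F  T  F  |     T        F            F                T            F        F                F             F
T  F  F  T  |     T        F            T                F            T        F                T             T
T  F  F  F  |     T        F            T                F            T        F                T             T
F  T  T  T  |     T        F            F                T            T        T                T             T
F  T  T  F  |     F        T            T                F            T        F                T             F
F  T  F  T  |     T        F            T                F            F        F                T             F
F  T  F  F  |     F        T            F                T            F        F                F             F
F  F  T  T  |     T        F            F                T            T        T                T             F
F  F  T  F  |     F        T            T                F            T        F                T             T
F  F  F  T  |     T        F            T                F            F        F                T             T
F  F  F  F  |     F        T            F                T            F        F                F             F
The formula is true on 6 of the 16 rows.

6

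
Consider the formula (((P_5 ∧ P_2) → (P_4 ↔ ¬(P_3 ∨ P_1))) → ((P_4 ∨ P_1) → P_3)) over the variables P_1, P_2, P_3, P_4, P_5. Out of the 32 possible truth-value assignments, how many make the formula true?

21

P_1 | P_2 | P_3 | P_4 | P_5 | φ
--- | --- | --- | --- | --- | -
 F  |  F  |  F  |  F  |  F  | T
 F  |  F  |  F  |  F  |  T  | T
 F  |  F  |  F  |  T  |  F  | F
 F  |  F  |  F  |  T  |  T  | F
 F  |  F  |  T  |  F  |  F  | T
 F  |  F  |  T  |  F  |  T  | T
 F  |  F  |  T  |  T  |  F  | T
 F  |  F  |  T  |  T  |  T  | T
 F  |  T  |  F  |  F  |  F  | T
 F  |  T  |  F  |  F  |  T  | T
 F  |  T  |  F  |  T  |  F  | F
 F  |  T  |  F  |  T  |  T  | F
 F  |  T  |  T  |  F  |  F  | T
 F  |  T  |  T  |  F  |  T  | T
 F  |  T  |  T  |  T  |  F  | T
 F  |  T  |  T  |  T  |  T  | T
 T  |  F  |  F  |  F  |  F  | F
 T  |  F  |  F  |  F  |  T  | F
 T  |  F  |  F  |  T  |  F  | F
 T  |  F  |  F  |  T  |  T  | F
 T  |  F  |  T  |  F  |  F  | T
 T  |  F  |  T  |  F  |  T  | T
 T  |  F  |  T  |  T  |  F  | T
 T  |  F  |  T  |  T  |  T  | T
 T  |  T  |  F  |  F  |  F  | F
 T  |  T  |  F  |  F  |  T  | F
 T  |  T  |  F  |  T  |  F  | F
 T  |  T  |  F  |  T  |  T  | T
 T  |  T  |  T  |  F  |  F  | T
 T  |  T  |  T  |  F  |  T  | T
 T  |  T  |  T  |  T  |  F  | T
 T  |  T  |  T  |  T  |  T  | T
The formula is true on 21 of the 32 rows.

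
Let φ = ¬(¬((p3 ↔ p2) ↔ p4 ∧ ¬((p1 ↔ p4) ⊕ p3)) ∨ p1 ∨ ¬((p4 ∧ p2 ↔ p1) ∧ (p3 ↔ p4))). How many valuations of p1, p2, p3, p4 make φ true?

2

p1 | p2 | p3 | p4 | (p3 ↔ p2) | (p1 ↔ p4) | ((p1 ↔ p4) ⊕ p3) | ¬((p1 ↔ p4) ⊕ p3) | (p4 ∧ ¬((p1 ↔ p4) ⊕ p3)) | (p4 ∧ p2) | ((p4 ∧ p2) ↔ p1) | (p3 ↔ p4) | φ
-- | -- | -- | -- | --------- | --------- | ---------------- | ----------------- | ------------------------ | --------- | ---------------- | --------- | -
T  | T  | T  | T  |     T     |     T     |        F         |         T         |            T             |     T     |        T         |     T     | F
T  | T  | T  | F  |     T     |     F     |        T         |         F         |            F             |     F     |        F         |     F     | F
T  | T  | F  | T  |     F     |     T     |        T         |         F         |            F             |     T     |        T         |     F     | F
T  | T  | F  | F  |     F     |     F     |        F         |         T         |            F             |     F     |        F         |     T     | F
T  | F  | T  | T  |     F     |     T     |        F         |         T         |            T             |     F     |        F         |     T     | F
T  | F  | T  | F  |     F     |     F     |        T         |         F         |            F             |     F     |        F         |     F     | F
T  | F  | F  | T  |     T     |     T     |        T         |         F         |            F             |     F     |        F         |     F     | F
T  | F  | F  | F  |     T     |     F     |        F         |         T         |            F             |     F     |        F         |     T     | F
F  | T  | T  | T  |     T     |     F     |        T         |         F         |            F             |     T     |        F         |     T     | F
F  | T  | T  | F  |     T     |     T     |        F         |         T         |            F             |     F     |        T         |     F     | F
F  | T  | F  | T  |     F     |     F     |        F         |         T         |            T             |     T     |        F         |     F     | F
F  | T  | F  | F  |     F     |     T     |        T         |         F         |            F             |     F     |        T         |     T     | T
F  | F  | T  | T  |     F     |     F     |        T         |         F         |            F             |     F     |        T         |     T     | T
F  | F  | T  | F  |     F     |     T     |        F         |         T         |            F             |     F     |        T         |     F     | F
F  | F  | F  | T  |     T     |     F     |        F         |         T         |            T             |     F     |        T         |     F     | F
F  | F  | F  | F  |     T     |     T     |        T         |         F         |            F             |     F     |        T         |     T     | F
The formula is true on 2 of the 16 rows.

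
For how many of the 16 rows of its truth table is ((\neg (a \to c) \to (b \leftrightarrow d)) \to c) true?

10

a | b | c | d | (a \to c) | \neg (a \to c) | (b \leftrightarrow d) | φ
- | - | - | - | --------- | -------------- | --------------------- | -
T | T | T | T |     T     |       F        |           T           | T
T | T | T | F |     T     |       F        |           F           | T
T | T | F | T |     F     |       T        |           T           | F
T | T | F | F |     F     |       T        |           F           | T
T | F | T | T |     T     |       F        |           F           | T
T | F | T | F |     T     |       F        |           T           | T
T | F | F | T |     F     |       T        |           F           | T
T | F | F | F |     F     |       T        |           T           | F
F | T | T | T |     T     |       F        |           T           | T
F | T | T | F |     T     |       F        |           F           | T
F | T | F | T |     T     |       F        |           T           | F
F | T | F | F |     T     |       F        |           F           | F
F | F | T | T |     T     |       F        |           F           | T
F | F | T | F |     T     |       F        |           T           | T
F | F | F | T |     T     |       F        |           F           | F
F | F | F | F |     T     |       F        |           T           | F
The formula is true on 10 of the 16 rows.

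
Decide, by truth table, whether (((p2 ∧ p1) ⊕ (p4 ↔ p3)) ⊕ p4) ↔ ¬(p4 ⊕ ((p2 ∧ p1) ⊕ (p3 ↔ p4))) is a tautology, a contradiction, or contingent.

p1  p2  p3  p4  |  φ
1   1   1   1   |  0
1   1   1   0   |  0
1   1   0   1   |  0
1   1   0   0   |  0
1   0   1   1   |  0
1   0   1   0   |  0
1   0   0   1   |  0
1   0   0   0   |  0
0   1   1   1   |  0
0   1   1   0   |  0
0   1   0   1   |  0
0   1   0   0   |  0
0   0   1   1   |  0
0   0   1   0   |  0
0   0   0   1   |  0
0   0   0   0   |  0
Every row is 0, so the formula is a contradiction.

contradiction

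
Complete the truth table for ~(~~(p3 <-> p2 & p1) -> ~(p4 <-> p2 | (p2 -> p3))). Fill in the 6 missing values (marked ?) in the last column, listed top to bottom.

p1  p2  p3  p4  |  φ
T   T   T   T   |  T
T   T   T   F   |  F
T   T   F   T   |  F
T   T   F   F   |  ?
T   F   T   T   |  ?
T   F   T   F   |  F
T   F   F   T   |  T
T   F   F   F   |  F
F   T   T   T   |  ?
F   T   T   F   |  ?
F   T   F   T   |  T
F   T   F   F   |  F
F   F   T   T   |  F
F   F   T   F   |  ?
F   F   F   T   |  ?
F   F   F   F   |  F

F, F, F, F, F, T

Row p1=T, p2=T, p3=F, p4=F: ~~(p3 <-> p2 & p1) = F, ~(p4 <-> p2 | (p2 -> p3)) = T, (~~(p3 <-> p2 & p1) -> ~(p4 <-> p2 | (p2 -> p3))) = T, so the formula = F.
Row p1=T, p2=F, p3=T, p4=T: ~~(p3 <-> p2 & p1) = F, ~(p4 <-> p2 | (p2 -> p3)) = F, (~~(p3 <-> p2 & p1) -> ~(p4 <-> p2 | (p2 -> p3))) = T, so the formula = F.
Row p1=F, p2=T, p3=T, p4=T: ~~(p3 <-> p2 & p1) = F, ~(p4 <-> p2 | (p2 -> p3)) = F, (~~(p3 <-> p2 & p1) -> ~(p4 <-> p2 | (p2 -> p3))) = T, so the formula = F.
Row p1=F, p2=T, p3=T, p4=F: ~~(p3 <-> p2 & p1) = F, ~(p4 <-> p2 | (p2 -> p3)) = T, (~~(p3 <-> p2 & p1) -> ~(p4 <-> p2 | (p2 -> p3))) = T, so the formula = F.
Row p1=F, p2=F, p3=T, p4=F: ~~(p3 <-> p2 & p1) = F, ~(p4 <-> p2 | (p2 -> p3)) = T, (~~(p3 <-> p2 & p1) -> ~(p4 <-> p2 | (p2 -> p3))) = T, so the formula = F.
Row p1=F, p2=F, p3=F, p4=T: ~~(p3 <-> p2 & p1) = T, ~(p4 <-> p2 | (p2 -> p3)) = F, (~~(p3 <-> p2 & p1) -> ~(p4 <-> p2 | (p2 -> p3))) = F, so the formula = T.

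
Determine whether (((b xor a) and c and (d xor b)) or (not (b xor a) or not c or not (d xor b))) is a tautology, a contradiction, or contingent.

tautology

a | b | c | d | φ
- | - | - | - | -
1 | 1 | 1 | 1 | 1
1 | 1 | 1 | 0 | 1
1 | 1 | 0 | 1 | 1
1 | 1 | 0 | 0 | 1
1 | 0 | 1 | 1 | 1
1 | 0 | 1 | 0 | 1
1 | 0 | 0 | 1 | 1
1 | 0 | 0 | 0 | 1
0 | 1 | 1 | 1 | 1
0 | 1 | 1 | 0 | 1
0 | 1 | 0 | 1 | 1
0 | 1 | 0 | 0 | 1
0 | 0 | 1 | 1 | 1
0 | 0 | 1 | 0 | 1
0 | 0 | 0 | 1 | 1
0 | 0 | 0 | 0 | 1
Every row is 1, so the formula is a tautology.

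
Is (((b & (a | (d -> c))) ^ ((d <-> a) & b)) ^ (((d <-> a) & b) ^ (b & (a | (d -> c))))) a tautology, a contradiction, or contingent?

a  b  c  d     (d -> c)  (a | (d -> c))  (b & (a | (d -> c)))  (d <-> a)  ((d <-> a) & b)  φ
T  T  T  T        T            T                  T                T             T         F
T  T  T  F        T            T                  T                F             F         F
T  T  F  T        F            T                  T                T             T         F
T  T  F  F        T            T                  T                F             F         F
T  F  T  T        T            T                  F                T             F         F
T  F  T  F        T            T                  F                F             F         F
T  F  F  T        F            T                  F                T             F         F
T  F  F  F        T            T                  F                F             F         F
F  T  T  T        T            T                  T                F             F         F
F  T  T  F        T            T                  T                T             T         F
F  T  F  T        F            F                  F                F             F         F
F  T  F  F        T            T                  T                T             T         F
F  F  T  T        T            T                  F                F             F         F
F  F  T  F        T            T                  F                T             F         F
F  F  F  T        F            F                  F                F             F         F
F  F  F  F        T            T                  F                T             F         F
Every row is F, so the formula is a contradiction.

contradiction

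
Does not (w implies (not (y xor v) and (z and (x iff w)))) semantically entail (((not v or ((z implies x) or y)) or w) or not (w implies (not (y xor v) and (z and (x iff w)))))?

yes

x | y | z | w | v | φ | ψ
- | - | - | - | - | - | -
0 | 0 | 0 | 0 | 0 | 0 | 1
0 | 0 | 0 | 0 | 1 | 0 | 1
0 | 0 | 0 | 1 | 0 | 1 | 1
0 | 0 | 0 | 1 | 1 | 1 | 1
0 | 0 | 1 | 0 | 0 | 0 | 1
0 | 0 | 1 | 0 | 1 | 0 | 0
0 | 0 | 1 | 1 | 0 | 1 | 1
0 | 0 | 1 | 1 | 1 | 1 | 1
0 | 1 | 0 | 0 | 0 | 0 | 1
0 | 1 | 0 | 0 | 1 | 0 | 1
0 | 1 | 0 | 1 | 0 | 1 | 1
0 | 1 | 0 | 1 | 1 | 1 | 1
0 | 1 | 1 | 0 | 0 | 0 | 1
0 | 1 | 1 | 0 | 1 | 0 | 1
0 | 1 | 1 | 1 | 0 | 1 | 1
0 | 1 | 1 | 1 | 1 | 1 | 1
1 | 0 | 0 | 0 | 0 | 0 | 1
1 | 0 | 0 | 0 | 1 | 0 | 1
1 | 0 | 0 | 1 | 0 | 1 | 1
1 | 0 | 0 | 1 | 1 | 1 | 1
1 | 0 | 1 | 0 | 0 | 0 | 1
1 | 0 | 1 | 0 | 1 | 0 | 1
1 | 0 | 1 | 1 | 0 | 0 | 1
1 | 0 | 1 | 1 | 1 | 1 | 1
1 | 1 | 0 | 0 | 0 | 0 | 1
1 | 1 | 0 | 0 | 1 | 0 | 1
1 | 1 | 0 | 1 | 0 | 1 | 1
1 | 1 | 0 | 1 | 1 | 1 | 1
1 | 1 | 1 | 0 | 0 | 0 | 1
1 | 1 | 1 | 0 | 1 | 0 | 1
1 | 1 | 1 | 1 | 0 | 1 | 1
1 | 1 | 1 | 1 | 1 | 0 | 1
In every row where φ is true, ψ is also true, so φ ⊨ ψ.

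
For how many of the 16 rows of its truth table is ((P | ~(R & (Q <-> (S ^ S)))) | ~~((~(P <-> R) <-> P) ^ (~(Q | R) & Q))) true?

14

P | Q | R | S || φ
1 | 1 | 1 | 1 || 1
1 | 1 | 1 | 0 || 1
1 | 1 | 0 | 1 || 1
1 | 1 | 0 | 0 || 1
1 | 0 | 1 | 1 || 1
1 | 0 | 1 | 0 || 1
1 | 0 | 0 | 1 || 1
1 | 0 | 0 | 0 || 1
0 | 1 | 1 | 1 || 1
0 | 1 | 1 | 0 || 1
0 | 1 | 0 | 1 || 1
0 | 1 | 0 | 0 || 1
0 | 0 | 1 | 1 || 0
0 | 0 | 1 | 0 || 0
0 | 0 | 0 | 1 || 1
0 | 0 | 0 | 0 || 1
The formula is true on 14 of the 16 rows.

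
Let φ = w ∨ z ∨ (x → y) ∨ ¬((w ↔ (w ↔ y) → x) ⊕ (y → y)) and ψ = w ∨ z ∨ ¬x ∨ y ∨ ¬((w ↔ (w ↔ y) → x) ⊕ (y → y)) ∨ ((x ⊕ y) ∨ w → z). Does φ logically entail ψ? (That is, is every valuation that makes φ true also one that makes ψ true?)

x | y | z | w || φ | ψ
T | T | T | T || T | T
T | T | T | F || T | T
T | T | F | T || T | T
T | T | F | F || T | T
T | F | T | T || T | T
T | F | T | F || T | T
T | F | F | T || T | T
T | F | F | F || F | F
F | T | T | T || T | T
F | T | T | F || T | T
F | T | F | T || T | T
F | T | F | F || T | T
F | F | T | T || T | T
F | F | T | F || T | T
F | F | F | T || T | T
F | F | F | F || T | T
In every row where φ is true, ψ is also true, so φ ⊨ ψ.

yes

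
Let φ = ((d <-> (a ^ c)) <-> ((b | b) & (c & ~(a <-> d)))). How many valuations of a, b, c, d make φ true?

10

a  b  c  d  |  φ
T  T  T  T  |  T
T  T  T  F  |  T
T  T  F  T  |  F
T  T  F  F  |  T
T  F  T  T  |  T
T  F  T  F  |  F
T  F  F  T  |  F
T  F  F  F  |  T
F  T  T  T  |  T
F  T  T  F  |  T
F  T  F  T  |  T
F  T  F  F  |  F
F  F  T  T  |  F
F  F  T  F  |  T
F  F  F  T  |  T
F  F  F  F  |  F
The formula is true on 10 of the 16 rows.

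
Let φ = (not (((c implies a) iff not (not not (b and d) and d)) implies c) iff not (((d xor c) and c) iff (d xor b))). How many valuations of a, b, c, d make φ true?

a | b | c | d | (c implies a) | (b and d) | not (b and d) | not not (b and d) | (not not (b and d) and d) | (d xor c) | ((d xor c) and c) | (d xor b) | φ
- | - | - | - | ------------- | --------- | ------------- | ----------------- | ------------------------- | --------- | ----------------- | --------- | -
T | T | T | T |       T       |     T     |       F       |         T         |             T             |     F     |         F         |     F     | T
T | T | T | F |       T       |     F     |       T       |         F         |             F             |     T     |         T         |     T     | T
T | T | F | T |       T       |     T     |       F       |         T         |             T             |     T     |         F         |     F     | T
T | T | F | F |       T       |     F     |       T       |         F         |             F             |     F     |         F         |     T     | T
T | F | T | T |       T       |     F     |       T       |         F         |             F             |     F     |         F         |     T     | F
T | F | T | F |       T       |     F     |       T       |         F         |             F             |     T     |         T         |     F     | F
T | F | F | T |       T       |     F     |       T       |         F         |             F             |     T     |         F         |     T     | T
T | F | F | F |       T       |     F     |       T       |         F         |             F             |     F     |         F         |     F     | F
F | T | T | T |       F       |     T     |       F       |         T         |             T             |     F     |         F         |     F     | T
F | T | T | F |       F       |     F     |       T       |         F         |             F             |     T     |         T         |     T     | T
F | T | F | T |       T       |     T     |       F       |         T         |             T             |     T     |         F         |     F     | T
F | T | F | F |       T       |     F     |       T       |         F         |             F             |     F     |         F         |     T     | T
F | F | T | T |       F       |     F     |       T       |         F         |             F             |     F     |         F         |     T     | F
F | F | T | F |       F       |     F     |       T       |         F         |             F             |     T     |         T         |     F     | F
F | F | F | T |       T       |     F     |       T       |         F         |             F             |     T     |         F         |     T     | T
F | F | F | F |       T       |     F     |       T       |         F         |             F             |     F     |         F         |     F     | F
The formula is true on 10 of the 16 rows.

10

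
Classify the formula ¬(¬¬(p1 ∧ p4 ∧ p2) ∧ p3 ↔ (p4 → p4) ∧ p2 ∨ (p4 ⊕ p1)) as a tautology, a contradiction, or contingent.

contingent

  p1  |   p2  |   p3  |   p4  || (p1 ∧ p4 ∧ p2) | ¬(p1 ∧ p4 ∧ p2) | ¬¬(p1 ∧ p4 ∧ p2) | (¬¬(p1 ∧ p4 ∧ p2) ∧ p3) | (p4 → p4) | ((p4 → p4) ∧ p2) | (p4 ⊕ p1) |   φ  
 True |  True |  True |  True ||      True      |      False      |       True       |           True          |    True   |       True       |   False   | False
 True |  True |  True | False ||     False      |       True      |      False       |          False          |    True   |       True       |    True   |  True
 True |  True | False |  True ||      True      |      False      |       True       |          False          |    True   |       True       |   False   |  True
 True |  True | False | False ||     False      |       True      |      False       |          False          |    True   |       True       |    True   |  True
 True | False |  True |  True ||     False      |       True      |      False       |          False          |    True   |      False       |   False   | False
 True | False |  True | False ||     False      |       True      |      False       |          False          |    True   |      False       |    True   |  True
 True | False | False |  True ||     False      |       True      |      False       |          False          |    True   |      False       |   False   | False
 True | False | False | False ||     False      |       True      |      False       |          False          |    True   |      False       |    True   |  True
False |  True |  True |  True ||     False      |       True      |      False       |          False          |    True   |       True       |    True   |  True
False |  True |  True | False ||     False      |       True      |      False       |          False          |    True   |       True       |   False   |  True
False |  True | False |  True ||     False      |       True      |      False       |          False          |    True   |       True       |    True   |  True
False |  True | False | False ||     False      |       True      |      False       |          False          |    True   |       True       |   False   |  True
False | False |  True |  True ||     False      |       True      |      False       |          False          |    True   |      False       |    True   |  True
False | False |  True | False ||     False      |       True      |      False       |          False          |    True   |      False       |   False   | False
False | False | False |  True ||     False      |       True      |      False       |          False          |    True   |      False       |    True   |  True
False | False | False | False ||     False      |       True      |      False       |          False          |    True   |      False       |   False   | False
11 of 16 rows are True, so the formula is contingent.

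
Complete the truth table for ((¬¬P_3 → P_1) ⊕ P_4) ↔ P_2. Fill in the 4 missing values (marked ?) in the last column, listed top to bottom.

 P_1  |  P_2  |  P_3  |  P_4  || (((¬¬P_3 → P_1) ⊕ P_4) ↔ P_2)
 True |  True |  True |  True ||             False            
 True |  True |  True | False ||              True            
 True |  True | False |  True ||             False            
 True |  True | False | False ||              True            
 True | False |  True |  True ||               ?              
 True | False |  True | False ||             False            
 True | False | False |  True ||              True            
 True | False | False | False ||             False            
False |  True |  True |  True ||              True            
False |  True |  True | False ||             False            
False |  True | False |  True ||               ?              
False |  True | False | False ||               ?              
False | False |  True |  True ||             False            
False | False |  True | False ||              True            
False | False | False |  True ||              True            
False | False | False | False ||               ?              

Row P_1=True, P_2=False, P_3=True, P_4=True: ((¬¬P_3 → P_1) ⊕ P_4) = False, so (((¬¬P_3 → P_1) ⊕ P_4) ↔ P_2) = True.
Row P_1=False, P_2=True, P_3=False, P_4=True: ((¬¬P_3 → P_1) ⊕ P_4) = False, so (((¬¬P_3 → P_1) ⊕ P_4) ↔ P_2) = False.
Row P_1=False, P_2=True, P_3=False, P_4=False: ((¬¬P_3 → P_1) ⊕ P_4) = True, so (((¬¬P_3 → P_1) ⊕ P_4) ↔ P_2) = True.
Row P_1=False, P_2=False, P_3=False, P_4=False: ((¬¬P_3 → P_1) ⊕ P_4) = True, so (((¬¬P_3 → P_1) ⊕ P_4) ↔ P_2) = False.

True, False, True, False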